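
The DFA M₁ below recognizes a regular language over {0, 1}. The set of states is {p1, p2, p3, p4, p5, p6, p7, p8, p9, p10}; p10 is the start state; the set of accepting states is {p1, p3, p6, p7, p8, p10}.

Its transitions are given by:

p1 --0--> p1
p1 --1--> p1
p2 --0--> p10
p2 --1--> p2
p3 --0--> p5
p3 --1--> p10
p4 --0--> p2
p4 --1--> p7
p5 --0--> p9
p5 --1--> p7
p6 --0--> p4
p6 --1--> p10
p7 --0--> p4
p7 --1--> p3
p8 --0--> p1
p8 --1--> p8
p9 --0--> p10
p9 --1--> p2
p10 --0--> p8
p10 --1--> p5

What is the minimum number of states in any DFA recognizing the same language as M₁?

Reachable states from the start: {p1,p2,p3,p4,p5,p7,p8,p9,p10}. Unreachable: {p6} — drop them.
P0 = {p1,p3,p7,p8,p10} | {p2,p4,p5,p9}.
On input 0, block {p1,p3,p7,p8,p10} splits into {p1,p8,p10} and {p3,p7}.
On input 1, block {p1,p8,p10} splits into {p1,p8} and {p10}.
On input 0, block {p2,p4,p5,p9} splits into {p2,p9} and {p4,p5}.
Split {p3,p7} by δ(·,1) → {p3} and {p7}.
Stable partition: {p1,p8} | {p2,p9} | {p3} | {p10} | {p4,p5} | {p7} — 6 equivalence classes.

6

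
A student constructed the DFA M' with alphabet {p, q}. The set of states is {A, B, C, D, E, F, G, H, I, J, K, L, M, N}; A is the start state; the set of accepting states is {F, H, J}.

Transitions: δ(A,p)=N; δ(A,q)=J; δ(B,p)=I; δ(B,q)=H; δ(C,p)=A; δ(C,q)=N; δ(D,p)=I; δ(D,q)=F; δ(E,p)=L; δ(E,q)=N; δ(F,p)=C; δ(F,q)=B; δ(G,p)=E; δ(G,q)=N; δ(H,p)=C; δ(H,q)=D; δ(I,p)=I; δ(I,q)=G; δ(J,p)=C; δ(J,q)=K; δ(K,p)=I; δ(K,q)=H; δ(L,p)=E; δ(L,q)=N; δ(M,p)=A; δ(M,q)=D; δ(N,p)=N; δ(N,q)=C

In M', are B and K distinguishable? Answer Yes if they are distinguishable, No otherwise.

No

First remove the unreachable states {M}; 13 states remain.
Start with accepting vs non-accepting: {F,H,J} | {A,B,C,D,E,G,I,K,L,N}.
Split {A,B,C,D,E,G,I,K,L,N} by δ(·,q) → {C,E,G,I,L,N} and {A,B,D,K}.
Refine {C,E,G,I,L,N} on symbol p: members go to different blocks, giving {E,G,I,L,N} and {C}.
Split {E,G,I,L,N} by δ(·,q) → {E,G,I,L} and {N}.
Refine {E,G,I,L} on symbol q: members go to different blocks, giving {E,G,L} and {I}.
Split {A,B,D,K} by δ(·,p) → {B,D,K} and {A}.
The partition is now stable with 7 blocks: {F,H,J} | {E,G,L} | {B,D,K} | {C} | {N} | {I} | {A}.
B and K lie in the same block of the stable partition, so they are equivalent — no string distinguishes them.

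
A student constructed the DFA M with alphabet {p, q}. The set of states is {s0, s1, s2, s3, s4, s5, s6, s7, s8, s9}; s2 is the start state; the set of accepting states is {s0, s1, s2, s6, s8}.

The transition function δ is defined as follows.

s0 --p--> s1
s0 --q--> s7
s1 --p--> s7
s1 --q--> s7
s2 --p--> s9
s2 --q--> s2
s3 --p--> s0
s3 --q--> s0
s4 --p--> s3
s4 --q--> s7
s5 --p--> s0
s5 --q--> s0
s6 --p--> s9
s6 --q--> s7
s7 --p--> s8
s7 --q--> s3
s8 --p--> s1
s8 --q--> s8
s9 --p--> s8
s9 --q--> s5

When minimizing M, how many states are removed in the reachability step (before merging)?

2

BFS from s2 reaches {s0, s1, s2, s3, s5, s7, s8, s9}; the 2 state(s) s4, s6 are never visited.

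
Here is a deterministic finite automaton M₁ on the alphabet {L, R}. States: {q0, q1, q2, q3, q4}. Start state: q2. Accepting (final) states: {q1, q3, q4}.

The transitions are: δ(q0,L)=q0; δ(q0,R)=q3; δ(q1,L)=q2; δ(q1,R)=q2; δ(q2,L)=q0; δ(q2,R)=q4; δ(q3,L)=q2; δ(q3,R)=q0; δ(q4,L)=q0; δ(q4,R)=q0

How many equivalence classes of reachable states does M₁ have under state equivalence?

First remove the unreachable states {q1}; 4 states remain.
Start with accepting vs non-accepting: {q3,q4} | {q0,q2}.
The partition is now stable with 2 blocks: {q3,q4} | {q0,q2}.

2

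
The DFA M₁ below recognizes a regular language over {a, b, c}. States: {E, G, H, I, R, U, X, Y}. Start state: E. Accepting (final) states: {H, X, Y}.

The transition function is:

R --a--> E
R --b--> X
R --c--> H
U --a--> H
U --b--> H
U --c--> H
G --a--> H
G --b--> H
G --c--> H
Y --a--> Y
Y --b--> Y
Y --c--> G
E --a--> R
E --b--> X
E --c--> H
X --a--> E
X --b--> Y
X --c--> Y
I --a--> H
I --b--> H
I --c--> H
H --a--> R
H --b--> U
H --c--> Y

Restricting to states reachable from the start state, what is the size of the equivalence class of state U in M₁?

Reachable states from the start: {E,G,H,R,U,X,Y}. Unreachable: {I} — drop them.
Initial partition by acceptance: {H,X,Y} | {E,G,R,U}.
On input a, block {H,X,Y} splits into {H,X} and {Y}.
Refine {H,X} on symbol b: members go to different blocks, giving {X} and {H}.
Split {E,G,R,U} by δ(·,a) → {G,U} and {E,R}.
Stable partition: {X} | {G,U} | {Y} | {H} | {E,R} — 5 equivalence classes.
State U belongs to the block {G,U}, which has 2 states.

2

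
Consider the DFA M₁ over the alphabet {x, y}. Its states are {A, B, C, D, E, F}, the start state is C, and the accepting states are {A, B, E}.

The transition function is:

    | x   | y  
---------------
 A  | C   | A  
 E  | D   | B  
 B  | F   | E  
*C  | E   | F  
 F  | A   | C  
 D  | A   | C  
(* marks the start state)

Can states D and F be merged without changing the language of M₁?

Yes

All states are reachable from the start state.
Initial partition by acceptance: {A,B,E} | {C,D,F}.
No further refinement is possible. Final partition (2 blocks): {A,B,E} | {C,D,F}.
D and F lie in the same block of the stable partition, so they are equivalent — no string distinguishes them.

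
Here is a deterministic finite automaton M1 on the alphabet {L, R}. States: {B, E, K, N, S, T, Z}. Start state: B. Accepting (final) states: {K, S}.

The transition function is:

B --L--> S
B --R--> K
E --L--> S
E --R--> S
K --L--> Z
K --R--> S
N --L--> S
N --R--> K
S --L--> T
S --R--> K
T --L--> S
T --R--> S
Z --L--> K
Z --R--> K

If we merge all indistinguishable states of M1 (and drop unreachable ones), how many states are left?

2

First remove the unreachable states {E,N}; 5 states remain.
Start with accepting vs non-accepting: {K,S} | {B,T,Z}.
The partition is now stable with 2 blocks: {K,S} | {B,T,Z}.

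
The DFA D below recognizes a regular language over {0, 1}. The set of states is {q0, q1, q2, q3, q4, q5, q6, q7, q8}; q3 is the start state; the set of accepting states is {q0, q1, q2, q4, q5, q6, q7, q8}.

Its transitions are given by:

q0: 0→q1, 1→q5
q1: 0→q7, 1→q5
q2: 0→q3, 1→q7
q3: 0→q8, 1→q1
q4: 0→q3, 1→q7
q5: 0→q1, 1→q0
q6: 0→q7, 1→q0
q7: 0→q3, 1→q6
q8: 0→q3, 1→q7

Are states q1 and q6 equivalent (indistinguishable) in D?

First remove the unreachable states {q2,q4}; 7 states remain.
P0 = {q0,q1,q5,q6,q7,q8} | {q3}.
Split {q0,q1,q5,q6,q7,q8} by δ(·,0) → {q0,q1,q5,q6} and {q7,q8}.
Split {q0,q1,q5,q6} by δ(·,0) → {q0,q5} and {q1,q6}.
On input 1, block {q7,q8} splits into {q7} and {q8}.
No further refinement is possible. Final partition (5 blocks): {q0,q5} | {q3} | {q7} | {q1,q6} | {q8}.
q1 and q6 lie in the same block of the stable partition, so they are equivalent — no string distinguishes them.

Yes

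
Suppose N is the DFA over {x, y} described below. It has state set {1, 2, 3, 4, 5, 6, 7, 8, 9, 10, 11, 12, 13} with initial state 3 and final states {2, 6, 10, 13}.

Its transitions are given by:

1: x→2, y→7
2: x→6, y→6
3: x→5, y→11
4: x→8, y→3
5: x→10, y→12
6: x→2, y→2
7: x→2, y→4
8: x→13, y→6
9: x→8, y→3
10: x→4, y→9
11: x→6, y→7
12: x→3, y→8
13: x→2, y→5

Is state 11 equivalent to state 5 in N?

Reachable states from the start: {2,3,4,5,6,7,8,9,10,11,12,13}. Unreachable: {1} — drop them.
Initial partition by acceptance: {2,6,10,13} | {3,4,5,7,8,9,11,12}.
On input x, block {2,6,10,13} splits into {2,6,13} and {10}.
Refine {2,6,13} on symbol y: members go to different blocks, giving {2,6} and {13}.
Split {3,4,5,7,8,9,11,12} by δ(·,x) → {3,4,9,12} and {7,11} and {5} and {8}.
Refine {3,4,9,12} on symbol x: members go to different blocks, giving {4,9} and {3} and {12}.
Refine {7,11} on symbol y: members go to different blocks, giving {7} and {11}.
The partition is now stable with 10 blocks: {2,6} | {4,9} | {10} | {13} | {7} | {5} | {8} | {3} | {12} | {11}.
11 and 5 end up in different blocks, so they are distinguishable. For instance, the string 'xx' is accepted from only 11.

No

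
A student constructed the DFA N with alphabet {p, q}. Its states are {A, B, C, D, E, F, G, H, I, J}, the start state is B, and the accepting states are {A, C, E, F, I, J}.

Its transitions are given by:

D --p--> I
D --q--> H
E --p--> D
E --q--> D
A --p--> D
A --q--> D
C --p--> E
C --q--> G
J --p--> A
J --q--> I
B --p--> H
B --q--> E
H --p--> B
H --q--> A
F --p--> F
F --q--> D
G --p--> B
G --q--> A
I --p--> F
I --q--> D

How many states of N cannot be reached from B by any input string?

3

BFS from B reaches {A, B, D, E, F, H, I}; the 3 state(s) C, G, J are never visited.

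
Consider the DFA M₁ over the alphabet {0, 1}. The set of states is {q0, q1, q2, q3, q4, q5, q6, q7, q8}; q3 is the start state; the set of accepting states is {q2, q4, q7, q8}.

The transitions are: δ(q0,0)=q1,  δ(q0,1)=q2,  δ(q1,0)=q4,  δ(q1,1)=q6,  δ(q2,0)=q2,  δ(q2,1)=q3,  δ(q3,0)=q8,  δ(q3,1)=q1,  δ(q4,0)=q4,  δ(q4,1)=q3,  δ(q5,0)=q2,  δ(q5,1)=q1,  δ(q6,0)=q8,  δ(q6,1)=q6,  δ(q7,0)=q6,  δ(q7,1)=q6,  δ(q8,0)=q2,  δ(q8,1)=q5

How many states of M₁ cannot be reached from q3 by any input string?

2

No path from q3 leads to q0, q7; the other 7 states are all reachable.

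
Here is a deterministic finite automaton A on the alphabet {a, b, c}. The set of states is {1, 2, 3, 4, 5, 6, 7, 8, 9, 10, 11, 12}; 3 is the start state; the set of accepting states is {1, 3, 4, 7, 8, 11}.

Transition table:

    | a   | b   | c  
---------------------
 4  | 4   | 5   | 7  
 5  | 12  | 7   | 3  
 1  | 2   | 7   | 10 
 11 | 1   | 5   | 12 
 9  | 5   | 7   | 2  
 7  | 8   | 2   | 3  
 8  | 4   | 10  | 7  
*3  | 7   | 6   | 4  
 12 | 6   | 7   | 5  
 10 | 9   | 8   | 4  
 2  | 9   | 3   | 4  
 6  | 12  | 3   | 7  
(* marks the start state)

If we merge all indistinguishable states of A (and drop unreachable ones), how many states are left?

States {1,11} cannot be reached from the start state, so discard them.
Initial partition by acceptance: {3,4,7,8} | {2,5,6,9,10,12}.
Refine {2,5,6,9,10,12} on symbol c: members go to different blocks, giving {2,5,6,10} and {9,12}.
The partition is now stable with 3 blocks: {3,4,7,8} | {2,5,6,10} | {9,12}.

3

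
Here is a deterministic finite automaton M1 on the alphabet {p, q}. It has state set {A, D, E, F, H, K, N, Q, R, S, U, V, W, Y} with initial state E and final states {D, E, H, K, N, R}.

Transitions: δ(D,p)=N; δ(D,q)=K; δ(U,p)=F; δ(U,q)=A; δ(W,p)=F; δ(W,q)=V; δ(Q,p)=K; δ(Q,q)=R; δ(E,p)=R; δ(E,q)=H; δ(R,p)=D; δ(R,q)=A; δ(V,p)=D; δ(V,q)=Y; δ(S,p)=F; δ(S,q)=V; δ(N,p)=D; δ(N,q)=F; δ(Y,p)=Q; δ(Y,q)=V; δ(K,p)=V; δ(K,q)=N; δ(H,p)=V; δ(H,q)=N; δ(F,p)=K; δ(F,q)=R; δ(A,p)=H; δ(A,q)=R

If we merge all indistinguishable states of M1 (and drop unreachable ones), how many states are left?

6

First remove the unreachable states {S,U,W}; 11 states remain.
Initial partition by acceptance: {D,E,H,K,N,R} | {A,F,Q,V,Y}.
On input p, block {D,E,H,K,N,R} splits into {D,E,N,R} and {H,K}.
Refine {D,E,N,R} on symbol q: members go to different blocks, giving {N,R} and {D,E}.
On input p, block {A,F,Q,V,Y} splits into {A,F,Q} and {Y} and {V}.
The partition is now stable with 6 blocks: {N,R} | {A,F,Q} | {H,K} | {D,E} | {Y} | {V}.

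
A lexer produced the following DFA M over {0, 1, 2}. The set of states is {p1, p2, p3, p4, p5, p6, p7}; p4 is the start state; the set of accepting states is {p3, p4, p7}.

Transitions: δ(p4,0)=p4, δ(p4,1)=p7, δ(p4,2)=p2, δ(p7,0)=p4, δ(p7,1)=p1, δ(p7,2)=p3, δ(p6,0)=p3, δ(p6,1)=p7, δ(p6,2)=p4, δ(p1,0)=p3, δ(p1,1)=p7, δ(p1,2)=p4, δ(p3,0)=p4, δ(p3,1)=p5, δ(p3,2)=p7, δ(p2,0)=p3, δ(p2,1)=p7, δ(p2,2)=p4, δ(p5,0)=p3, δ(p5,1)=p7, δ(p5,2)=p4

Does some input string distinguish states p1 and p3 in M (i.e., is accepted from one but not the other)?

Reachable states from the start: {p1,p2,p3,p4,p5,p7}. Unreachable: {p6} — drop them.
Initial partition by acceptance: {p3,p4,p7} | {p1,p2,p5}.
Split {p3,p4,p7} by δ(·,1) → {p3,p7} and {p4}.
Stable partition: {p3,p7} | {p1,p2,p5} | {p4} — 3 equivalence classes.
p1 and p3 end up in different blocks, so they are distinguishable. For instance, the string 'ε' is accepted from only p3.

Yes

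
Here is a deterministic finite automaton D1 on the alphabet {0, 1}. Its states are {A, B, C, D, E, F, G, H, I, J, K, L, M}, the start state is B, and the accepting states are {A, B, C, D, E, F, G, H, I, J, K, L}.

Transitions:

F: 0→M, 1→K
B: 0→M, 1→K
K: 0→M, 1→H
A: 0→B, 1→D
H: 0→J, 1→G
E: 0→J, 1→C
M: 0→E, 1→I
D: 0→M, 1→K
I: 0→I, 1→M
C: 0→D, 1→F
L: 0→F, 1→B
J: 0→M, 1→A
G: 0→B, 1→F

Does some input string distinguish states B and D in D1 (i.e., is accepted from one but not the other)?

Reachable states from the start: {A,B,C,D,E,F,G,H,I,J,K,M}. Unreachable: {L} — drop them.
P0 = {A,B,C,D,E,F,G,H,I,J,K} | {M}.
On input 0, block {A,B,C,D,E,F,G,H,I,J,K} splits into {A,C,E,G,H,I} and {B,D,F,J,K}.
Refine {A,C,E,G,H,I} on symbol 0: members go to different blocks, giving {A,C,E,G,H} and {I}.
On input 1, block {A,C,E,G,H} splits into {A,C,G} and {E,H}.
On input 1, block {B,D,F,J,K} splits into {B,D,F} and {J} and {K}.
Stable partition: {A,C,G} | {M} | {B,D,F} | {I} | {E,H} | {J} | {K} — 7 equivalence classes.
B and D lie in the same block of the stable partition, so they are equivalent — no string distinguishes them.

No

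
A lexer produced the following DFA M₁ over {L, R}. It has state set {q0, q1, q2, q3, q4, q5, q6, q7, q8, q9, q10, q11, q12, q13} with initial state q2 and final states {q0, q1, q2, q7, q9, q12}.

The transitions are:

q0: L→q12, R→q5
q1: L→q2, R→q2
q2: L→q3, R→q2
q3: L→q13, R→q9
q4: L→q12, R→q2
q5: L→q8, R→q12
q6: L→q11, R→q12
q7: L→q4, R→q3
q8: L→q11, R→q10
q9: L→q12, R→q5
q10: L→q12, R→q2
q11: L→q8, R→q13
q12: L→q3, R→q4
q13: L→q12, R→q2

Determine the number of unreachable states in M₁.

4

BFS from q2 reaches {q2, q3, q4, q5, q8, q9, q10, q11, q12, q13}; the 4 state(s) q0, q1, q6, q7 are never visited.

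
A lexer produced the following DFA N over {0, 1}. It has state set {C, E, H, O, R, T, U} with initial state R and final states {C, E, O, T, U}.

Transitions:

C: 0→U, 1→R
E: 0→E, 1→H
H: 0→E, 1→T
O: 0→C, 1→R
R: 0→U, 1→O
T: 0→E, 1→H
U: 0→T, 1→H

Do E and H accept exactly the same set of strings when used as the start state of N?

Every state is reachable, so we keep all 7.
P0 = {C,E,O,T,U} | {H,R}.
The partition is now stable with 2 blocks: {C,E,O,T,U} | {H,R}.
E and H end up in different blocks, so they are distinguishable. For instance, the string 'ε' is accepted from only E.

No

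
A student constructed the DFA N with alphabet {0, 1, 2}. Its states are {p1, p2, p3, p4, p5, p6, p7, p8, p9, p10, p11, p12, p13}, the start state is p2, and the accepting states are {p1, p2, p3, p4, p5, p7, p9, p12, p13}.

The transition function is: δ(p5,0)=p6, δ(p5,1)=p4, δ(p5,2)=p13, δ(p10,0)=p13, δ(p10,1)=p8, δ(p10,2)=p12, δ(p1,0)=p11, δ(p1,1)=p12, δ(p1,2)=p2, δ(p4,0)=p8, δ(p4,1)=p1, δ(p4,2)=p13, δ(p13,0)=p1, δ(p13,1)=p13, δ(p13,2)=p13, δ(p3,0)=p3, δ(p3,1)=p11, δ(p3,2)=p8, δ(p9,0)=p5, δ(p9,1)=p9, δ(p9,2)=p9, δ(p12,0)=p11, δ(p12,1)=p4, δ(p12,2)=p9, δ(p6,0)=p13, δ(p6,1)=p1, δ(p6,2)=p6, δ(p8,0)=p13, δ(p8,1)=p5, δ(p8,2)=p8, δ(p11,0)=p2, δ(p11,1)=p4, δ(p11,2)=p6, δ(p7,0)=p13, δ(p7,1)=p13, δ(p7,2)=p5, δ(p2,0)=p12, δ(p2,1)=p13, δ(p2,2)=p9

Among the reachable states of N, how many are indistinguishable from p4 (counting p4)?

4

First remove the unreachable states {p3,p7,p10}; 10 states remain.
P0 = {p1,p2,p4,p5,p9,p12,p13} | {p6,p8,p11}.
Refine {p1,p2,p4,p5,p9,p12,p13} on symbol 0: members go to different blocks, giving {p1,p4,p5,p12} and {p2,p9,p13}.
No further refinement is possible. Final partition (3 blocks): {p1,p4,p5,p12} | {p6,p8,p11} | {p2,p9,p13}.
The equivalence class containing p4 is {p1,p4,p5,p12}, of size 4.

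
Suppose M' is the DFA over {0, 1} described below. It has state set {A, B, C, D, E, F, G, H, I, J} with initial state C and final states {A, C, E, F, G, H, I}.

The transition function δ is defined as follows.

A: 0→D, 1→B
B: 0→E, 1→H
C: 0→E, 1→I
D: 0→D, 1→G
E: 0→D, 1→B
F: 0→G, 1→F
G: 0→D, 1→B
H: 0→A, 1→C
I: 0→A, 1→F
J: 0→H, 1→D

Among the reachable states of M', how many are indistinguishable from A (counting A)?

3

Reachable states from the start: {A,B,C,D,E,F,G,H,I}. Unreachable: {J} — drop them.
Initial partition by acceptance: {A,C,E,F,G,H,I} | {B,D}.
On input 0, block {A,C,E,F,G,H,I} splits into {C,F,H,I} and {A,E,G}.
Refine {B,D} on symbol 0: members go to different blocks, giving {B} and {D}.
The partition is now stable with 4 blocks: {C,F,H,I} | {B} | {A,E,G} | {D}.
The equivalence class containing A is {A,E,G}, of size 3.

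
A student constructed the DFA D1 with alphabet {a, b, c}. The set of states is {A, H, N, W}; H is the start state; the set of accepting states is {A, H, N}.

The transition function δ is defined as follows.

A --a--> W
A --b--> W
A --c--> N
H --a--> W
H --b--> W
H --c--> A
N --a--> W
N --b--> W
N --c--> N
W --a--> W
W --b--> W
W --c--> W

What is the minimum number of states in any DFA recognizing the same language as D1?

2

Every state is reachable, so we keep all 4.
P0 = {A,H,N} | {W}.
Stable partition: {A,H,N} | {W} — 2 equivalence classes.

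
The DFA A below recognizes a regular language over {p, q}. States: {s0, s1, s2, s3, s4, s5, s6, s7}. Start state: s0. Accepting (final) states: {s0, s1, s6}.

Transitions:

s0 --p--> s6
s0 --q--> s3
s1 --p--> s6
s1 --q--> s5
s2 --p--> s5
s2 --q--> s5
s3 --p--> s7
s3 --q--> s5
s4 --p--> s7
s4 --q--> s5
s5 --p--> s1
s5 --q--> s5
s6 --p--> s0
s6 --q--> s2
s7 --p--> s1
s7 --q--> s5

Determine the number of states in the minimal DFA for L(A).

4

States {s4} cannot be reached from the start state, so discard them.
Start with accepting vs non-accepting: {s0,s1,s6} | {s2,s3,s5,s7}.
Refine {s2,s3,s5,s7} on symbol p: members go to different blocks, giving {s2,s3} and {s5,s7}.
Refine {s0,s1,s6} on symbol q: members go to different blocks, giving {s0,s6} and {s1}.
The partition is now stable with 4 blocks: {s0,s6} | {s2,s3} | {s5,s7} | {s1}.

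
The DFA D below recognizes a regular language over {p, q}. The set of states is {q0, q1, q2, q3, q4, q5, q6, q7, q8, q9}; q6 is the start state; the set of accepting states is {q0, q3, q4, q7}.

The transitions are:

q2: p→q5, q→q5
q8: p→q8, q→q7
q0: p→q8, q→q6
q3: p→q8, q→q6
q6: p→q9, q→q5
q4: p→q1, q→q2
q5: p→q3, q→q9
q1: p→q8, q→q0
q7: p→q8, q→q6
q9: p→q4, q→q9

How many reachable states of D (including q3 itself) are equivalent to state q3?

4

Initial partition by acceptance: {q0,q3,q4,q7} | {q1,q2,q5,q6,q8,q9}.
On input p, block {q1,q2,q5,q6,q8,q9} splits into {q1,q2,q6,q8} and {q5,q9}.
On input p, block {q1,q2,q6,q8} splits into {q1,q8} and {q2,q6}.
The partition is now stable with 4 blocks: {q0,q3,q4,q7} | {q1,q8} | {q5,q9} | {q2,q6}.
State q3 belongs to the block {q0,q3,q4,q7}, which has 4 states.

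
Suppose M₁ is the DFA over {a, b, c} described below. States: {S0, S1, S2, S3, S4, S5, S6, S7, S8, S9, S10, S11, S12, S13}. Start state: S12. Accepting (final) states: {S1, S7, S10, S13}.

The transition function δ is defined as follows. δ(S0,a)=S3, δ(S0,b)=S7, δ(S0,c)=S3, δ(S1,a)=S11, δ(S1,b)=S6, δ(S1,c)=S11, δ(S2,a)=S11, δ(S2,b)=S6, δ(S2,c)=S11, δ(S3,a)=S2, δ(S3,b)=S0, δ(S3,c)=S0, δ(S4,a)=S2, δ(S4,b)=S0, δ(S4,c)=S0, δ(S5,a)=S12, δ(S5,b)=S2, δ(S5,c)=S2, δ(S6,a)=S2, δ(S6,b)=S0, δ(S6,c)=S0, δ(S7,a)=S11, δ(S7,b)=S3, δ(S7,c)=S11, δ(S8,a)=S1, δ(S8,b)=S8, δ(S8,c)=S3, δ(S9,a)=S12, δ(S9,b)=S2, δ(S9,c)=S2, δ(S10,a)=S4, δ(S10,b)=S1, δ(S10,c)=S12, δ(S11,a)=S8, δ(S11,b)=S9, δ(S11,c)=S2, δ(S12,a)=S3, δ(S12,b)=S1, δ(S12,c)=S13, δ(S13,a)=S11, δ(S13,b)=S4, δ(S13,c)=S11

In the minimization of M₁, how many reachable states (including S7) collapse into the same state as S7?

3

States {S5,S10} cannot be reached from the start state, so discard them.
P0 = {S1,S7,S13} | {S0,S2,S3,S4,S6,S8,S9,S11,S12}.
Refine {S0,S2,S3,S4,S6,S8,S9,S11,S12} on symbol a: members go to different blocks, giving {S0,S2,S3,S4,S6,S9,S11,S12} and {S8}.
Refine {S0,S2,S3,S4,S6,S9,S11,S12} on symbol a: members go to different blocks, giving {S0,S2,S3,S4,S6,S9,S12} and {S11}.
On input a, block {S0,S2,S3,S4,S6,S9,S12} splits into {S0,S3,S4,S6,S9,S12} and {S2}.
Refine {S0,S3,S4,S6,S9,S12} on symbol a: members go to different blocks, giving {S0,S9,S12} and {S3,S4,S6}.
On input a, block {S0,S9,S12} splits into {S0,S12} and {S9}.
Refine {S0,S12} on symbol c: members go to different blocks, giving {S0} and {S12}.
The partition is now stable with 8 blocks: {S1,S7,S13} | {S0} | {S8} | {S11} | {S2} | {S3,S4,S6} | {S9} | {S12}.
The equivalence class containing S7 is {S1,S7,S13}, of size 3.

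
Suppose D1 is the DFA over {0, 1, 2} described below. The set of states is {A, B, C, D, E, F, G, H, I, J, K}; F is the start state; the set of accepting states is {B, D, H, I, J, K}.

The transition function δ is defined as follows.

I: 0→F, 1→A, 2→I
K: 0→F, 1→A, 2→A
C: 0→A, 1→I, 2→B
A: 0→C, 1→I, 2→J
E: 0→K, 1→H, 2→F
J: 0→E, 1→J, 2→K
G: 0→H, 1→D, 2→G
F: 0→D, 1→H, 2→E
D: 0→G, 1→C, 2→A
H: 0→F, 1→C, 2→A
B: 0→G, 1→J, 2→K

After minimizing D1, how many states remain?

5

Every state is reachable, so we keep all 11.
Initial partition by acceptance: {B,D,H,I,J,K} | {A,C,E,F,G}.
Refine {B,D,H,I,J,K} on symbol 1: members go to different blocks, giving {D,H,I,K} and {B,J}.
Split {D,H,I,K} by δ(·,2) → {D,H,K} and {I}.
Refine {A,C,E,F,G} on symbol 0: members go to different blocks, giving {E,F,G} and {A,C}.
The partition is now stable with 5 blocks: {D,H,K} | {E,F,G} | {B,J} | {I} | {A,C}.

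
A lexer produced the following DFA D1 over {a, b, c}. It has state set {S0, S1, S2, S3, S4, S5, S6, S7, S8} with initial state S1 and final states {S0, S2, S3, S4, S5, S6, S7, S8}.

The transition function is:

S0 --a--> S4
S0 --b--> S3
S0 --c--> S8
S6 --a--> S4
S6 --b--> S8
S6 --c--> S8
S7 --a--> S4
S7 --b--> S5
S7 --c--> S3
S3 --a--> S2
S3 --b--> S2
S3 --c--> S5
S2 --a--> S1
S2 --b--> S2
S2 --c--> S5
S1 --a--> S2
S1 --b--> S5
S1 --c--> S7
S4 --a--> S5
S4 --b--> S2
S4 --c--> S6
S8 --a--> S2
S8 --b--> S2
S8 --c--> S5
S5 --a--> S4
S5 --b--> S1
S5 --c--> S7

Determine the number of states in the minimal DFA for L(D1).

States {S0} cannot be reached from the start state, so discard them.
Start with accepting vs non-accepting: {S2,S3,S4,S5,S6,S7,S8} | {S1}.
On input a, block {S2,S3,S4,S5,S6,S7,S8} splits into {S3,S4,S5,S6,S7,S8} and {S2}.
Split {S3,S4,S5,S6,S7,S8} by δ(·,a) → {S4,S5,S6,S7} and {S3,S8}.
On input b, block {S4,S5,S6,S7} splits into {S4} and {S5} and {S6} and {S7}.
No further refinement is possible. Final partition (7 blocks): {S4} | {S1} | {S2} | {S3,S8} | {S5} | {S6} | {S7}.

7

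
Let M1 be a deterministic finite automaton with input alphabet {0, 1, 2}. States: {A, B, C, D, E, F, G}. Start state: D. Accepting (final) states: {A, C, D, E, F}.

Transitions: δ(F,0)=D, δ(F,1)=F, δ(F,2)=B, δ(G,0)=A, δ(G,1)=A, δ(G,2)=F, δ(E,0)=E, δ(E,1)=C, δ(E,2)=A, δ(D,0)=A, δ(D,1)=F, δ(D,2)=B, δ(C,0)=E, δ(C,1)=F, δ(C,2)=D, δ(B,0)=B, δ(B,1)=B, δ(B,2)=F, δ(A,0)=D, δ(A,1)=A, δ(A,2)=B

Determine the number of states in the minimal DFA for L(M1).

2

States {C,E,G} cannot be reached from the start state, so discard them.
Start with accepting vs non-accepting: {A,D,F} | {B}.
No further refinement is possible. Final partition (2 blocks): {A,D,F} | {B}.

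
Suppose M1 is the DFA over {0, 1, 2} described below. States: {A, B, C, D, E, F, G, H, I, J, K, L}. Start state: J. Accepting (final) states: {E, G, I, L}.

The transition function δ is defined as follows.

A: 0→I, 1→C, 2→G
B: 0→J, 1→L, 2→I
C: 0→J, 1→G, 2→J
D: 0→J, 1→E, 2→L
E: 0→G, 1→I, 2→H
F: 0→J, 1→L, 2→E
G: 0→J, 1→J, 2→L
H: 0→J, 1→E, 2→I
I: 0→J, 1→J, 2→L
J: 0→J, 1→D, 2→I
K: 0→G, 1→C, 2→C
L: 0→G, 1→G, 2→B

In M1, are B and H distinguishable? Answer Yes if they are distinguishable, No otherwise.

States {A,C,F,K} cannot be reached from the start state, so discard them.
Initial partition by acceptance: {E,G,I,L} | {B,D,H,J}.
Refine {E,G,I,L} on symbol 0: members go to different blocks, giving {E,L} and {G,I}.
Split {B,D,H,J} by δ(·,1) → {B,D,H} and {J}.
Refine {B,D,H} on symbol 2: members go to different blocks, giving {B,H} and {D}.
Stable partition: {E,L} | {B,H} | {G,I} | {J} | {D} — 5 equivalence classes.
B and H lie in the same block of the stable partition, so they are equivalent — no string distinguishes them.

No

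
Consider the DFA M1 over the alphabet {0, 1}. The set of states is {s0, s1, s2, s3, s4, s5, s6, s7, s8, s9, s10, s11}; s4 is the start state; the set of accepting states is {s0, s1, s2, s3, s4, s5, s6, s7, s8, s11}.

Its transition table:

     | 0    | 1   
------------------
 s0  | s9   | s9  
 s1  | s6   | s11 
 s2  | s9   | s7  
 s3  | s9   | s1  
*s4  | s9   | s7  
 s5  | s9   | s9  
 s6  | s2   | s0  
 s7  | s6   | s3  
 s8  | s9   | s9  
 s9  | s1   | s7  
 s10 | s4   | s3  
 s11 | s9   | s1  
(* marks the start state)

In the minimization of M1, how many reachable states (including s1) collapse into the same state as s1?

2

States {s5,s8,s10} cannot be reached from the start state, so discard them.
Start with accepting vs non-accepting: {s0,s1,s2,s3,s4,s6,s7,s11} | {s9}.
Refine {s0,s1,s2,s3,s4,s6,s7,s11} on symbol 0: members go to different blocks, giving {s0,s2,s3,s4,s11} and {s1,s6,s7}.
Refine {s0,s2,s3,s4,s11} on symbol 1: members go to different blocks, giving {s2,s3,s4,s11} and {s0}.
On input 0, block {s1,s6,s7} splits into {s1,s7} and {s6}.
No further refinement is possible. Final partition (5 blocks): {s2,s3,s4,s11} | {s9} | {s1,s7} | {s0} | {s6}.
State s1 belongs to the block {s1,s7}, which has 2 states.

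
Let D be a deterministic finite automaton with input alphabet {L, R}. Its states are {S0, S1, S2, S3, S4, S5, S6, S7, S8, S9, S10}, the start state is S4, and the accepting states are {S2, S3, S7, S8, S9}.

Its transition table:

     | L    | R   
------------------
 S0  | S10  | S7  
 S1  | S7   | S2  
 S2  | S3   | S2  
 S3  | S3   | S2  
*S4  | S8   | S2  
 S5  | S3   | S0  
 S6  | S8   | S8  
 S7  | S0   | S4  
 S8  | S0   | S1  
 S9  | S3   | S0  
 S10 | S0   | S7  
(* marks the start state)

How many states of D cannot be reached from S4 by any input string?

3

BFS from S4 reaches {S0, S1, S2, S3, S4, S7, S8, S10}; the 3 state(s) S5, S6, S9 are never visited.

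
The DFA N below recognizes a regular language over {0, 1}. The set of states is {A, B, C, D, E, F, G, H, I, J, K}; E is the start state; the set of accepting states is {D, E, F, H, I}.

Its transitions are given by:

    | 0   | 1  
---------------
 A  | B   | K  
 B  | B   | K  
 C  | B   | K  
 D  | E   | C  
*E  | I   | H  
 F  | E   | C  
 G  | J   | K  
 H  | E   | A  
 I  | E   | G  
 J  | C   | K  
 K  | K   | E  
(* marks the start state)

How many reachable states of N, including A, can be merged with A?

First remove the unreachable states {D,F}; 9 states remain.
Start with accepting vs non-accepting: {E,H,I} | {A,B,C,G,J,K}.
Refine {E,H,I} on symbol 1: members go to different blocks, giving {H,I} and {E}.
On input 1, block {A,B,C,G,J,K} splits into {A,B,C,G,J} and {K}.
Stable partition: {H,I} | {A,B,C,G,J} | {E} | {K} — 4 equivalence classes.
State A belongs to the block {A,B,C,G,J}, which has 5 states.

5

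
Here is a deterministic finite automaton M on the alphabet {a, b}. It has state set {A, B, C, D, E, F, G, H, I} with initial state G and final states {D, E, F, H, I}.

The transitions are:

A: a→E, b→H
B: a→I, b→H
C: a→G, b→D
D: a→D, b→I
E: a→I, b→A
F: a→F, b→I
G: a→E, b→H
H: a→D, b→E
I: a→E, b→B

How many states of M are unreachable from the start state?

2

No path from G leads to C, F; the other 7 states are all reachable.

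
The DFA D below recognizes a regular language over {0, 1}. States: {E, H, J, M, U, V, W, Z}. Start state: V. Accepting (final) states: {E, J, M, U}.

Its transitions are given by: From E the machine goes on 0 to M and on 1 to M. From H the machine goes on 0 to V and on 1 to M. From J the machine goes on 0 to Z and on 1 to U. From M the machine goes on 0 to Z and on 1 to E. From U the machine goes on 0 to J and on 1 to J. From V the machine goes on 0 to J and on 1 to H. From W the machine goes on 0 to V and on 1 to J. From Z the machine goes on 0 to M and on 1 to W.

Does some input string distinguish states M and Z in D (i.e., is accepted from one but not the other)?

P0 = {E,J,M,U} | {H,V,W,Z}.
Refine {E,J,M,U} on symbol 0: members go to different blocks, giving {J,M} and {E,U}.
On input 0, block {H,V,W,Z} splits into {H,W} and {V,Z}.
Stable partition: {J,M} | {H,W} | {E,U} | {V,Z} — 4 equivalence classes.
M and Z end up in different blocks, so they are distinguishable. For instance, the string 'ε' is accepted from only M.

Yes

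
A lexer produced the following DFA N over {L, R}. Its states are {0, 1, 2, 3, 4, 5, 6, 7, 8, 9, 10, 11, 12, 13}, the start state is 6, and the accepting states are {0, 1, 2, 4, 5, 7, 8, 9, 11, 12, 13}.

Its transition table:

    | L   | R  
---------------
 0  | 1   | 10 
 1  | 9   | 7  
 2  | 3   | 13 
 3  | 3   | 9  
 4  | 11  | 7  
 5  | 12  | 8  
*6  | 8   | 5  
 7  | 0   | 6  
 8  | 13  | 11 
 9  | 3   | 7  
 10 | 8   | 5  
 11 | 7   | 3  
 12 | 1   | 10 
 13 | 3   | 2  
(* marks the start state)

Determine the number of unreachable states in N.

1

No path from 6 leads to 4; the other 13 states are all reachable.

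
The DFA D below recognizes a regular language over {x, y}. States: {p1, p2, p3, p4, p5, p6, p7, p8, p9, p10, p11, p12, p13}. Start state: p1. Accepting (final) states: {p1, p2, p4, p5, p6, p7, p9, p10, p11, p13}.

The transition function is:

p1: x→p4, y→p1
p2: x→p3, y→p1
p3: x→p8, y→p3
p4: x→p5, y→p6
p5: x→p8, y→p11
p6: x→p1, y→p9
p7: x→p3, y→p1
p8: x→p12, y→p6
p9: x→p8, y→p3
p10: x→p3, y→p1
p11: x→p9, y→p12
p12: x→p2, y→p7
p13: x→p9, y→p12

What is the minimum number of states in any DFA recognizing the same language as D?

10

States {p10,p13} cannot be reached from the start state, so discard them.
Initial partition by acceptance: {p1,p2,p4,p5,p6,p7,p9,p11} | {p3,p8,p12}.
Refine {p1,p2,p4,p5,p6,p7,p9,p11} on symbol x: members go to different blocks, giving {p1,p4,p6,p11} and {p2,p5,p7,p9}.
Refine {p1,p4,p6,p11} on symbol x: members go to different blocks, giving {p1,p6} and {p4,p11}.
Split {p1,p6} by δ(·,x) → {p1} and {p6}.
Refine {p3,p8,p12} on symbol x: members go to different blocks, giving {p3,p8} and {p12}.
Refine {p3,p8} on symbol x: members go to different blocks, giving {p3} and {p8}.
Refine {p2,p5,p7,p9} on symbol x: members go to different blocks, giving {p2,p7} and {p5,p9}.
Refine {p4,p11} on symbol y: members go to different blocks, giving {p4} and {p11}.
On input y, block {p5,p9} splits into {p5} and {p9}.
No further refinement is possible. Final partition (10 blocks): {p1} | {p3} | {p2,p7} | {p4} | {p6} | {p12} | {p8} | {p5} | {p11} | {p9}.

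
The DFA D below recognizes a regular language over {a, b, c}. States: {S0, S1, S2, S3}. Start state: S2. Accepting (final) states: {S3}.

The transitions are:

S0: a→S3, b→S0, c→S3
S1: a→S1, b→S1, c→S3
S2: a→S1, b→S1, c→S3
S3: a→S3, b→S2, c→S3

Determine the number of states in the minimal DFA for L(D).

First remove the unreachable states {S0}; 3 states remain.
Start with accepting vs non-accepting: {S3} | {S1,S2}.
No further refinement is possible. Final partition (2 blocks): {S3} | {S1,S2}.

2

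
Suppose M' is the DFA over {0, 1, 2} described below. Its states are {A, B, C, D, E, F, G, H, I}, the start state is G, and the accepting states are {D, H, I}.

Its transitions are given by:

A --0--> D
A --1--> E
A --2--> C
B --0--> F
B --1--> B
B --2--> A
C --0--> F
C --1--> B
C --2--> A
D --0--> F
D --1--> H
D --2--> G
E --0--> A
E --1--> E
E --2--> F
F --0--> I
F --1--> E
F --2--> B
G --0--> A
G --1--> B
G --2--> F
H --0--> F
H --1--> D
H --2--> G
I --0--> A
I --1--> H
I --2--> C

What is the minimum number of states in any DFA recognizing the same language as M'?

P0 = {D,H,I} | {A,B,C,E,F,G}.
On input 0, block {A,B,C,E,F,G} splits into {B,C,E,G} and {A,F}.
The partition is now stable with 3 blocks: {D,H,I} | {B,C,E,G} | {A,F}.

3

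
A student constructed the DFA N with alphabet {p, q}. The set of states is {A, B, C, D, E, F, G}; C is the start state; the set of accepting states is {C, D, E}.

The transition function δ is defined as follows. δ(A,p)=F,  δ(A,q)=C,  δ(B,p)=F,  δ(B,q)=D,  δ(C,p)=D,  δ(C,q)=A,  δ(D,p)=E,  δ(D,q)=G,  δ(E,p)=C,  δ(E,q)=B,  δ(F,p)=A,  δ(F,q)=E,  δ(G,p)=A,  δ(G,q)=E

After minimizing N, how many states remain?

All states are reachable from the start state.
Start with accepting vs non-accepting: {C,D,E} | {A,B,F,G}.
The partition is now stable with 2 blocks: {C,D,E} | {A,B,F,G}.

2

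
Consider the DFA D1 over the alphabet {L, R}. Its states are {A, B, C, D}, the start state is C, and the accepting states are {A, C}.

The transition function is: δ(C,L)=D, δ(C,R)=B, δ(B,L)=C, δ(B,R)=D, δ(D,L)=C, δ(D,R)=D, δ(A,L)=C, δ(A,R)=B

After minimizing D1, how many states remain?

2

Reachable states from the start: {B,C,D}. Unreachable: {A} — drop them.
Start with accepting vs non-accepting: {C} | {B,D}.
No further refinement is possible. Final partition (2 blocks): {C} | {B,D}.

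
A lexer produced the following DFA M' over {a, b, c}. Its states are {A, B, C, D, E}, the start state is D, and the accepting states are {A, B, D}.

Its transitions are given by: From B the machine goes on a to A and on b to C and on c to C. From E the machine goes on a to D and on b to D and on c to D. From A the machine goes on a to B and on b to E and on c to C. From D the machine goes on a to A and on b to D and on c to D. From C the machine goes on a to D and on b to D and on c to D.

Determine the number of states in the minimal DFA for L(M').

3

Every state is reachable, so we keep all 5.
Initial partition by acceptance: {A,B,D} | {C,E}.
Split {A,B,D} by δ(·,b) → {A,B} and {D}.
No further refinement is possible. Final partition (3 blocks): {A,B} | {C,E} | {D}.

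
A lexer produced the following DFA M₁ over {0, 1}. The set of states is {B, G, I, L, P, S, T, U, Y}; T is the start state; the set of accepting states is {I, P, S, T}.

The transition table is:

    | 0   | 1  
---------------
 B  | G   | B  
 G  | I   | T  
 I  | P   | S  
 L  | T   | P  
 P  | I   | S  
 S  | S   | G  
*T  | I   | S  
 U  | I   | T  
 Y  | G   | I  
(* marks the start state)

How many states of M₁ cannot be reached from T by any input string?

Starting at T and following transitions, the reachable set is {G, I, P, S, T}. That leaves B, L, U, Y unreachable — 4 in total.

4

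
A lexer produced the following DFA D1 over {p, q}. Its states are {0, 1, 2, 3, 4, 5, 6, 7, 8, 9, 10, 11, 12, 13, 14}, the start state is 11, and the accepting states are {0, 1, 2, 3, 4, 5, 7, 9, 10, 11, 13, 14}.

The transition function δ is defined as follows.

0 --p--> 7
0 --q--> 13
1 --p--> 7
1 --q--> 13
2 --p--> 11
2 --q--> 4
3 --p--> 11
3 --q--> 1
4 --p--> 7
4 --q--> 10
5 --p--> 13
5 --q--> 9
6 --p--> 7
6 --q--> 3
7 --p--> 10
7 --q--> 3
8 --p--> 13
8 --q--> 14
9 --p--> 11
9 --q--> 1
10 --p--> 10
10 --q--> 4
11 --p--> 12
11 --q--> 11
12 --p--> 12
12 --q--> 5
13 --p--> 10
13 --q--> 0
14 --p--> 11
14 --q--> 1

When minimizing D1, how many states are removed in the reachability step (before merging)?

4

Starting at 11 and following transitions, the reachable set is {0, 1, 3, 4, 5, 7, 9, 10, 11, 12, 13}. That leaves 2, 6, 8, 14 unreachable — 4 in total.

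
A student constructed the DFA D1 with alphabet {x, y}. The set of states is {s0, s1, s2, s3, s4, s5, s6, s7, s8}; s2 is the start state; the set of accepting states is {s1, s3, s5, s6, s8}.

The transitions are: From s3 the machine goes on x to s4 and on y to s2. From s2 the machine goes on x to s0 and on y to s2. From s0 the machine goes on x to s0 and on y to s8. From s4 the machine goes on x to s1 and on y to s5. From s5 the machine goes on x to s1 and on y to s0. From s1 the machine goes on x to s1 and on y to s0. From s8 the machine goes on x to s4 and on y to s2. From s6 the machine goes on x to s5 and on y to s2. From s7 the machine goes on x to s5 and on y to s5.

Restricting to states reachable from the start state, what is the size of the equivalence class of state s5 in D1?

2

Reachable states from the start: {s0,s1,s2,s4,s5,s8}. Unreachable: {s3,s6,s7} — drop them.
Start with accepting vs non-accepting: {s1,s5,s8} | {s0,s2,s4}.
Refine {s1,s5,s8} on symbol x: members go to different blocks, giving {s1,s5} and {s8}.
On input x, block {s0,s2,s4} splits into {s0,s2} and {s4}.
On input y, block {s0,s2} splits into {s0} and {s2}.
No further refinement is possible. Final partition (5 blocks): {s1,s5} | {s0} | {s8} | {s4} | {s2}.
State s5 belongs to the block {s1,s5}, which has 2 states.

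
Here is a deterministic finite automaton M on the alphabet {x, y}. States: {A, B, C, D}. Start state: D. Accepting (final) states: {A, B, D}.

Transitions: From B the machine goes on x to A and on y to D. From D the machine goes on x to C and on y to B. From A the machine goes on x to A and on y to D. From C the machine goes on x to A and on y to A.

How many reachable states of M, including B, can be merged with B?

2

P0 = {A,B,D} | {C}.
Split {A,B,D} by δ(·,x) → {A,B} and {D}.
Stable partition: {A,B} | {C} | {D} — 3 equivalence classes.
State B belongs to the block {A,B}, which has 2 states.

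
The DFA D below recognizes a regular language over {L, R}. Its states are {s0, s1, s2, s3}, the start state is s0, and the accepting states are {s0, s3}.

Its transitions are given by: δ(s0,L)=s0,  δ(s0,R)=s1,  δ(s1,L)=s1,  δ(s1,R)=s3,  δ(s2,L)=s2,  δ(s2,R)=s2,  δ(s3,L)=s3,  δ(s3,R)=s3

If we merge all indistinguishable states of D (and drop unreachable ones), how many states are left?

3

States {s2} cannot be reached from the start state, so discard them.
Start with accepting vs non-accepting: {s0,s3} | {s1}.
Split {s0,s3} by δ(·,R) → {s0} and {s3}.
No further refinement is possible. Final partition (3 blocks): {s0} | {s1} | {s3}.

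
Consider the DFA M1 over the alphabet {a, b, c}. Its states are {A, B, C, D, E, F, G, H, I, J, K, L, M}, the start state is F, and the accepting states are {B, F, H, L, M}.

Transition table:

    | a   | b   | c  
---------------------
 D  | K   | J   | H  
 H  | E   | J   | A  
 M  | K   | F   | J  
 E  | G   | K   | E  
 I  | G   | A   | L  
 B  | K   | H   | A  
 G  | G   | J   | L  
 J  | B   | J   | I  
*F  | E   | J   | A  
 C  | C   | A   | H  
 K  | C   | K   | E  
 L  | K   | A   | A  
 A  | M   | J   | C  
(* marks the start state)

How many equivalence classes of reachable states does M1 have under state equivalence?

5

First remove the unreachable states {D}; 12 states remain.
P0 = {B,F,H,L,M} | {A,C,E,G,I,J,K}.
On input b, block {B,F,H,L,M} splits into {F,H,L} and {B,M}.
On input a, block {A,C,E,G,I,J,K} splits into {C,E,G,I,K} and {A,J}.
Split {C,E,G,I,K} by δ(·,b) → {C,G,I} and {E,K}.
The partition is now stable with 5 blocks: {F,H,L} | {C,G,I} | {B,M} | {A,J} | {E,K}.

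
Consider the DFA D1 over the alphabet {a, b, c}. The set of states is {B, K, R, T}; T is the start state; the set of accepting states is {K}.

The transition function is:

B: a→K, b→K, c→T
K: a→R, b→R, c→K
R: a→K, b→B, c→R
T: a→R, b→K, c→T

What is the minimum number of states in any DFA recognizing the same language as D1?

Start with accepting vs non-accepting: {K} | {B,R,T}.
On input a, block {B,R,T} splits into {B,R} and {T}.
Refine {B,R} on symbol b: members go to different blocks, giving {R} and {B}.
Stable partition: {K} | {R} | {T} | {B} — 4 equivalence classes.

4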